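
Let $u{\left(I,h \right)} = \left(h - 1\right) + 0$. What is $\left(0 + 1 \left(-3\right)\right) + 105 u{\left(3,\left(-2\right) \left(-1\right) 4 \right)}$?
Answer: $732$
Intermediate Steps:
$u{\left(I,h \right)} = -1 + h$ ($u{\left(I,h \right)} = \left(-1 + h\right) + 0 = -1 + h$)
$\left(0 + 1 \left(-3\right)\right) + 105 u{\left(3,\left(-2\right) \left(-1\right) 4 \right)} = \left(0 + 1 \left(-3\right)\right) + 105 \left(-1 + \left(-2\right) \left(-1\right) 4\right) = \left(0 - 3\right) + 105 \left(-1 + 2 \cdot 4\right) = -3 + 105 \left(-1 + 8\right) = -3 + 105 \cdot 7 = -3 + 735 = 732$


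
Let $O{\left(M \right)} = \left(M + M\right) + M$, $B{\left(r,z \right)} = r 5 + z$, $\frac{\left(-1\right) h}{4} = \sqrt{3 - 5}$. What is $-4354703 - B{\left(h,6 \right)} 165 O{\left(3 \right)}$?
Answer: $-4363613 + 29700 i \sqrt{2} \approx -4.3636 \cdot 10^{6} + 42002.0 i$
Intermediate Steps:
$h = - 4 i \sqrt{2}$ ($h = - 4 \sqrt{3 - 5} = - 4 \sqrt{-2} = - 4 i \sqrt{2} \approx - 5.6569 i$)
$B{\left(r,z \right)} = z + 5 r$ ($B{\left(r,z \right)} = 5 r + z = z + 5 r$)
$O{\left(M \right)} = 3 M$ ($O{\left(M \right)} = 2 M + M = 3 M$)
$-4354703 - B{\left(h,6 \right)} 165 O{\left(3 \right)} = -4354703 - \left(6 + 5 \left(- 4 i \sqrt{2}\right)\right) 165 \cdot 3 \cdot 3 = -4354703 - \left(6 - 20 i \sqrt{2}\right) 165 \cdot 9 = -4354703 - \left(990 - 3300 i \sqrt{2}\right) 9 = -4354703 - \left(8910 - 29700 i \sqrt{2}\right) = -4363613 + 29700 i \sqrt{2}$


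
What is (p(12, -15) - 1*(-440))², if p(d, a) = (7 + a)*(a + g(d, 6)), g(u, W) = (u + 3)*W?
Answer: 25600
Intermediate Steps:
g(u, W) = W*(3 + u) (g(u, W) = (3 + u)*W = W*(3 + u))
p(d, a) = (7 + a)*(18 + a + 6*d) (p(d, a) = (7 + a)*(a + 6*(3 + d)) = (7 + a)*(a + (18 + 6*d)) = (7 + a)*(18 + a + 6*d))
(p(12, -15) - 1*(-440))² = ((126 + (-15)² + 25*(-15) + 42*12 + 6*(-15)*12) - 1*(-440))² = ((126 + 225 - 375 + 504 - 1080) + 440)² = (-600 + 440)² = (-160)² = 25600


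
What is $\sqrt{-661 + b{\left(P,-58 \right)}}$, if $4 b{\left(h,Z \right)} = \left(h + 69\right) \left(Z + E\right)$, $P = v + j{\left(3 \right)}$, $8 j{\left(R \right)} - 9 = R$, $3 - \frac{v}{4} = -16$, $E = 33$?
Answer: $\frac{i \sqrt{25226}}{4} \approx 39.707 i$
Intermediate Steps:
$v = 76$ ($v = 12 - -64 = 12 + 64 = 76$)
$j{\left(R \right)} = \frac{9}{8} + \frac{R}{8}$
$P = \frac{155}{2}$ ($P = 76 + \left(\frac{9}{8} + \frac{1}{8} \cdot 3\right) = 76 + \left(\frac{9}{8} + \frac{3}{8}\right) = 76 + \frac{3}{2} = \frac{155}{2} \approx 77.5$)
$b{\left(h,Z \right)} = \frac{\left(33 + Z\right) \left(69 + h\right)}{4}$ ($b{\left(h,Z \right)} = \frac{\left(h + 69\right) \left(Z + 33\right)}{4} = \frac{\left(69 + h\right) \left(33 + Z\right)}{4} = \frac{\left(33 + Z\right) \left(69 + h\right)}{4}$)
$\sqrt{-661 + b{\left(P,-58 \right)}} = \sqrt{-661 + \left(\frac{2277}{4} + \frac{33}{4} \cdot \frac{155}{2} + \frac{69}{4} \left(-58\right) + \frac{1}{4} \left(-58\right) \frac{155}{2}\right)} = \sqrt{-661 + \left(\frac{2277}{4} + \frac{5115}{8} - \frac{2001}{2} - \frac{4495}{4}\right)} = \sqrt{-661 - \frac{7325}{8}} = \sqrt{- \frac{12613}{8}} = \frac{i \sqrt{25226}}{4}$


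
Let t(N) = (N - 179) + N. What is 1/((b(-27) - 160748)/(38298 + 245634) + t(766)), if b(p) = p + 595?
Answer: 70983/95999954 ≈ 0.00073941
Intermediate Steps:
b(p) = 595 + p
t(N) = -179 + 2*N (t(N) = (-179 + N) + N = -179 + 2*N)
1/((b(-27) - 160748)/(38298 + 245634) + t(766)) = 1/(((595 - 27) - 160748)/(38298 + 245634) + (-179 + 2*766)) = 1/((568 - 160748)/283932 + (-179 + 1532)) = 1/(-160180*1/283932 + 1353) = 1/(-40045/70983 + 1353) = 1/(95999954/70983) = 70983/95999954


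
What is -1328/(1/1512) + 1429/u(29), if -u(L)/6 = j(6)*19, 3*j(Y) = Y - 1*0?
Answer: -457810837/228 ≈ -2.0079e+6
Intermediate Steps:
j(Y) = Y/3 (j(Y) = (Y - 1*0)/3 = (Y + 0)/3 = Y/3)
u(L) = -228 (u(L) = -6*(⅓)*6*19 = -12*19 = -6*38 = -228)
-1328/(1/1512) + 1429/u(29) = -1328/(1/1512) + 1429/(-228) = -1328/1/1512 + 1429*(-1/228) = -1328*1512 - 1429/228 = -2007936 - 1429/228 = -457810837/228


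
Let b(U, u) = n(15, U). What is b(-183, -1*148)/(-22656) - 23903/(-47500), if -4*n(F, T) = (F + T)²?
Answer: 4566179/5605000 ≈ 0.81466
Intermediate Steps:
n(F, T) = -(F + T)²/4
b(U, u) = -(15 + U)²/4
b(-183, -1*148)/(-22656) - 23903/(-47500) = -(15 - 183)²/4/(-22656) - 23903/(-47500) = -¼*(-168)²*(-1/22656) - 23903*(-1/47500) = -¼*28224*(-1/22656) + 23903/47500 = -7056*(-1/22656) + 23903/47500 = 147/472 + 23903/47500 = 4566179/5605000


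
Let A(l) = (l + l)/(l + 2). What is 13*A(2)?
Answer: 13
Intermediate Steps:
A(l) = 2*l/(2 + l) (A(l) = (2*l)/(2 + l) = 2*l/(2 + l))
13*A(2) = 13*(2*2/(2 + 2)) = 13*(2*2/4) = 13*(2*2*(¼)) = 13*1 = 13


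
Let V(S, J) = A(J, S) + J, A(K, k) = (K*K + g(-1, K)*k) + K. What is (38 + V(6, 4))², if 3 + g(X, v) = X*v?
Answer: 400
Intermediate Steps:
g(X, v) = -3 + X*v
A(K, k) = K + K² + k*(-3 - K) (A(K, k) = (K*K + (-3 - K)*k) + K = (K² + k*(-3 - K)) + K = K + K² + k*(-3 - K))
V(S, J) = J² + 2*J - S*(3 + J) (V(S, J) = (J + J² - S*(3 + J)) + J = J² + 2*J - S*(3 + J))
(38 + V(6, 4))² = (38 + (4² + 2*4 - 1*6*(3 + 4)))² = (38 + (16 + 8 - 1*6*7))² = (38 + (16 + 8 - 42))² = (38 - 18)² = 20² = 400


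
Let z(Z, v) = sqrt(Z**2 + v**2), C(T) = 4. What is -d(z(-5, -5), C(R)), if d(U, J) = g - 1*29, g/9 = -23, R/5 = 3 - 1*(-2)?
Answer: 236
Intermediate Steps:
R = 25 (R = 5*(3 - 1*(-2)) = 5*(3 + 2) = 5*5 = 25)
g = -207 (g = 9*(-23) = -207)
d(U, J) = -236 (d(U, J) = -207 - 1*29 = -207 - 29 = -236)
-d(z(-5, -5), C(R)) = -1*(-236) = 236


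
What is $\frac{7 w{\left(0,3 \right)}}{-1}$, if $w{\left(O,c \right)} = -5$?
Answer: $35$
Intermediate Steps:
$\frac{7 w{\left(0,3 \right)}}{-1} = \frac{7 \left(-5\right)}{-1} = \left(-35\right) \left(-1\right) = 35$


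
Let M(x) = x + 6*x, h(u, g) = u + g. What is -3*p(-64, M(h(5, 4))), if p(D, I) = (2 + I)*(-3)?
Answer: 585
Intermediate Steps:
h(u, g) = g + u
M(x) = 7*x
p(D, I) = -6 - 3*I
-3*p(-64, M(h(5, 4))) = -3*(-6 - 21*(4 + 5)) = -3*(-6 - 21*9) = -3*(-6 - 3*63) = -3*(-6 - 189) = -3*(-195) = 585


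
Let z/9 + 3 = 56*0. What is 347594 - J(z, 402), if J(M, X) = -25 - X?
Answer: 348021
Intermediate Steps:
z = -27 (z = -27 + 9*(56*0) = -27 + 9*0 = -27 + 0 = -27)
347594 - J(z, 402) = 347594 - (-25 - 1*402) = 347594 - (-25 - 402) = 347594 - 1*(-427) = 347594 + 427 = 348021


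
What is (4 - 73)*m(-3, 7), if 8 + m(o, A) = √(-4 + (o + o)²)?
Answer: 552 - 276*√2 ≈ 161.68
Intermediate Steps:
m(o, A) = -8 + √(-4 + 4*o²) (m(o, A) = -8 + √(-4 + (o + o)²) = -8 + √(-4 + (2*o)²) = -8 + √(-4 + 4*o²))
(4 - 73)*m(-3, 7) = (4 - 73)*(-8 + 2*√(-1 + (-3)²)) = -69*(-8 + 2*√(-1 + 9)) = -69*(-8 + 2*√8) = -69*(-8 + 2*(2*√2)) = -69*(-8 + 4*√2) = 552 - 276*√2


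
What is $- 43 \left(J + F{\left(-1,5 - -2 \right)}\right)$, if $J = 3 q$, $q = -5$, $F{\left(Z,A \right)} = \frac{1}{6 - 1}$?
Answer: $\frac{3182}{5} \approx 636.4$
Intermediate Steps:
$F{\left(Z,A \right)} = \frac{1}{5}$
$J = -15$ ($J = 3 \left(-5\right) = -15$)
$- 43 \left(J + F{\left(-1,5 - -2 \right)}\right) = - 43 \left(-15 + \frac{1}{5}\right) = \left(-43\right) \left(- \frac{74}{5}\right) = \frac{3182}{5}$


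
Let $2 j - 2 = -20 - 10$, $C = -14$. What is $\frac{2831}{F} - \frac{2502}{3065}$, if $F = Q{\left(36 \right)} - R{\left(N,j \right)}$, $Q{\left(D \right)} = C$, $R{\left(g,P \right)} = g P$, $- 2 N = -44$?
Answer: $\frac{7941427}{901110} \approx 8.8129$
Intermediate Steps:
$N = 22$ ($N = \left(- \frac{1}{2}\right) \left(-44\right) = 22$)
$j = -14$ ($j = 1 + \frac{-20 - 10}{2} = 1 + \frac{1}{2} \left(-30\right) = 1 - 15 = -14$)
$R{\left(g,P \right)} = P g$
$Q{\left(D \right)} = -14$
$F = 294$ ($F = -14 - \left(-14\right) 22 = -14 - -308 = -14 + 308 = 294$)
$\frac{2831}{F} - \frac{2502}{3065} = \frac{2831}{294} - \frac{2502}{3065} = \frac{7941427}{901110}$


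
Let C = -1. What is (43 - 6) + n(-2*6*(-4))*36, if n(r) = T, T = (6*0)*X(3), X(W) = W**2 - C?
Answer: 37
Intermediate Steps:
X(W) = 1 + W**2 (X(W) = W**2 - 1*(-1) = W**2 + 1 = 1 + W**2)
T = 0 (T = (6*0)*(1 + 3**2) = 0*(1 + 9) = 0*10 = 0)
n(r) = 0
(43 - 6) + n(-2*6*(-4))*36 = (43 - 6) + 0*36 = 37 + 0 = 37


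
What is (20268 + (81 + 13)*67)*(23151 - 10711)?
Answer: 330481040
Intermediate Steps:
(20268 + (81 + 13)*67)*(23151 - 10711) = (20268 + 94*67)*12440 = (20268 + 6298)*12440 = 26566*12440 = 330481040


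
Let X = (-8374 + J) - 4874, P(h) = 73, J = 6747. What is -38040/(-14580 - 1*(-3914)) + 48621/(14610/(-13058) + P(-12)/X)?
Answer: -11004905132116557/255804928526 ≈ -43021.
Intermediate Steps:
X = -6501 (X = (-8374 + 6747) - 4874 = -1627 - 4874 = -6501)
-38040/(-14580 - 1*(-3914)) + 48621/(14610/(-13058) + P(-12)/X) = -38040/(-14580 - 1*(-3914)) + 48621/(14610/(-13058) + 73/(-6501)) = -38040/(-14580 + 3914) + 48621/(14610*(-1/13058) + 73*(-1/6501)) = -38040/(-10666) + 48621/(-7305/6529 - 73/6501) = -38040*(-1/10666) + 48621/(-47966422/42445029) = 19020/5333 + 48621*(-42445029/47966422) = 19020/5333 - 2063719755009/47966422 = -11004905132116557/255804928526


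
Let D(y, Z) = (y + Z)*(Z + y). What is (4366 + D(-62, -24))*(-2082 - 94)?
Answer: -25594112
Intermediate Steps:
D(y, Z) = (Z + y)² (D(y, Z) = (Z + y)*(Z + y) = (Z + y)²)
(4366 + D(-62, -24))*(-2082 - 94) = (4366 + (-24 - 62)²)*(-2082 - 94) = (4366 + (-86)²)*(-2176) = (4366 + 7396)*(-2176) = 11762*(-2176) = -25594112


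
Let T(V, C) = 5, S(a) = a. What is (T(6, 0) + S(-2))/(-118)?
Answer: -3/118 ≈ -0.025424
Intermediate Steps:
(T(6, 0) + S(-2))/(-118) = (5 - 2)/(-118) = 3*(-1/118) = -3/118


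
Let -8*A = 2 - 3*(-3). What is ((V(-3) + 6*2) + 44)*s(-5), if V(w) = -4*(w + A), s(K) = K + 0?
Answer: -735/2 ≈ -367.50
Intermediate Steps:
A = -11/8 (A = -(2 - 3*(-3))/8 = -(2 + 9)/8 = -1/8*11 = -11/8 ≈ -1.3750)
s(K) = K
V(w) = 11/2 - 4*w (V(w) = -4*(w - 11/8) = -4*(-11/8 + w) = 11/2 - 4*w)
((V(-3) + 6*2) + 44)*s(-5) = (((11/2 - 4*(-3)) + 6*2) + 44)*(-5) = (((11/2 + 12) + 12) + 44)*(-5) = ((35/2 + 12) + 44)*(-5) = (59/2 + 44)*(-5) = (147/2)*(-5) = -735/2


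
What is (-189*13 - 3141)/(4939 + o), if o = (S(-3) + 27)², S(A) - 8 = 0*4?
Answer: -2799/3082 ≈ -0.90818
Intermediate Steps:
S(A) = 8 (S(A) = 8 + 0*4 = 8 + 0 = 8)
o = 1225 (o = (8 + 27)² = 35² = 1225)
(-189*13 - 3141)/(4939 + o) = (-189*13 - 3141)/(4939 + 1225) = (-2457 - 3141)/6164 = -5598*1/6164 = -2799/3082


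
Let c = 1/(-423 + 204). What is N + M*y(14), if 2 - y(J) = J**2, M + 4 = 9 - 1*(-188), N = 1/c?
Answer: -37661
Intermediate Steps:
c = -1/219 (c = 1/(-219) = -1/219 ≈ -0.0045662)
N = -219 (N = 1/(-1/219) = -219)
M = 193 (M = -4 + (9 - 1*(-188)) = -4 + (9 + 188) = -4 + 197 = 193)
y(J) = 2 - J**2
N + M*y(14) = -219 + 193*(2 - 1*14**2) = -219 + 193*(2 - 1*196) = -219 + 193*(2 - 196) = -219 + 193*(-194) = -219 - 37442 = -37661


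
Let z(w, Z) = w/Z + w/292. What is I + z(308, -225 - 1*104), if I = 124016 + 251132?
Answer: 1287133195/3431 ≈ 3.7515e+5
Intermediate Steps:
z(w, Z) = w/292 + w/Z (z(w, Z) = w/Z + w*(1/292) = w/Z + w/292 = w/292 + w/Z)
I = 375148
I + z(308, -225 - 1*104) = 375148 + ((1/292)*308 + 308/(-225 - 1*104)) = 375148 + (77/73 + 308/(-225 - 104)) = 375148 + (77/73 + 308/(-329)) = 375148 + (77/73 + 308*(-1/329)) = 375148 + (77/73 - 44/47) = 375148 + 407/3431 = 1287133195/3431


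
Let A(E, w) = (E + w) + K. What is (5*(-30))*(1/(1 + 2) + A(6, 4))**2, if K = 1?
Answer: -57800/3 ≈ -19267.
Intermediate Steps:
A(E, w) = 1 + E + w (A(E, w) = (E + w) + 1 = 1 + E + w)
(5*(-30))*(1/(1 + 2) + A(6, 4))**2 = (5*(-30))*(1/(1 + 2) + (1 + 6 + 4))**2 = -150*(1/3 + 11)**2 = -150*(34/3)**2 = -150*1156/9 = -57800/3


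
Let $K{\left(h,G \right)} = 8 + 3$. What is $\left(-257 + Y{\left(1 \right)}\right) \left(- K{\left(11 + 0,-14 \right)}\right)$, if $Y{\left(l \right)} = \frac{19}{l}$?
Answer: $2618$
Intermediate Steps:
$K{\left(h,G \right)} = 11$
$\left(-257 + Y{\left(1 \right)}\right) \left(- K{\left(11 + 0,-14 \right)}\right) = \left(-257 + \frac{19}{1}\right) \left(\left(-1\right) 11\right) = \left(-257 + 19 \cdot 1\right) \left(-11\right) = \left(-257 + 19\right) \left(-11\right) = \left(-238\right) \left(-11\right) = 2618$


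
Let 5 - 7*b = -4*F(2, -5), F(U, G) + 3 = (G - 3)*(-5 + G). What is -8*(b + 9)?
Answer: -3008/7 ≈ -429.71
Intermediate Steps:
F(U, G) = -3 + (-5 + G)*(-3 + G) (F(U, G) = -3 + (G - 3)*(-5 + G) = -3 + (-3 + G)*(-5 + G) = -3 + (-5 + G)*(-3 + G))
b = 313/7 (b = 5/7 - (-4)*(12 + (-5)² - 8*(-5))/7 = 5/7 - (-4)*(12 + 25 + 40)/7 = 5/7 - (-4)*77/7 = 5/7 - ⅐*(-308) = 5/7 + 44 = 313/7 ≈ 44.714)
-8*(b + 9) = -8*(313/7 + 9) = -8*376/7 = -3008/7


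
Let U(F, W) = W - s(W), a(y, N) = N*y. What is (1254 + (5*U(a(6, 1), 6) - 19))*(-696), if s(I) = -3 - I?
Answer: -911760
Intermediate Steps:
U(F, W) = 3 + 2*W (U(F, W) = W - (-3 - W) = W + (3 + W) = 3 + 2*W)
(1254 + (5*U(a(6, 1), 6) - 19))*(-696) = (1254 + (5*(3 + 2*6) - 19))*(-696) = (1254 + (5*(3 + 12) - 19))*(-696) = (1254 + (5*15 - 19))*(-696) = (1254 + (75 - 19))*(-696) = (1254 + 56)*(-696) = 1310*(-696) = -911760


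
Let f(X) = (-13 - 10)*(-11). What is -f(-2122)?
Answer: -253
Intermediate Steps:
f(X) = 253 (f(X) = -23*(-11) = 253)
-f(-2122) = -1*253 = -253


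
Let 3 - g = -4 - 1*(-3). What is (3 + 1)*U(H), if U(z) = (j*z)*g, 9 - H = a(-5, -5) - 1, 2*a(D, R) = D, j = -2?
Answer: -400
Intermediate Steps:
a(D, R) = D/2
H = 25/2 (H = 9 - ((½)*(-5) - 1) = 9 - (-5/2 - 1) = 9 - 1*(-7/2) = 9 + 7/2 = 25/2 ≈ 12.500)
g = 4 (g = 3 - (-4 - 1*(-3)) = 3 - (-4 + 3) = 3 - 1*(-1) = 3 + 1 = 4)
U(z) = -8*z (U(z) = -2*z*4 = -8*z)
(3 + 1)*U(H) = (3 + 1)*(-8*25/2) = 4*(-100) = -400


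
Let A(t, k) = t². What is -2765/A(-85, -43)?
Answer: -553/1445 ≈ -0.38270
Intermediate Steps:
-2765/A(-85, -43) = -2765/((-85)²) = -2765/7225 = -2765*1/7225 = -553/1445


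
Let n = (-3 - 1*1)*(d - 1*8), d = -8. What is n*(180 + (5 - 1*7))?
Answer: 11392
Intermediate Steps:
n = 64 (n = (-3 - 1*1)*(-8 - 1*8) = (-3 - 1)*(-8 - 8) = -4*(-16) = 64)
n*(180 + (5 - 1*7)) = 64*(180 + (5 - 1*7)) = 64*(180 + (5 - 7)) = 64*(180 - 2) = 64*178 = 11392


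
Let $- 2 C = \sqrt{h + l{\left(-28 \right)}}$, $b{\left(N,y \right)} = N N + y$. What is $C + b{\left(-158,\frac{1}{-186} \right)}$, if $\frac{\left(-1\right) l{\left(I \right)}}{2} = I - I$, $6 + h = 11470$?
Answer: $\frac{4643303}{186} - \sqrt{2866} \approx 24910.0$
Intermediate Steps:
$h = 11464$ ($h = -6 + 11470 = 11464$)
$b{\left(N,y \right)} = y + N^{2}$ ($b{\left(N,y \right)} = N^{2} + y = y + N^{2}$)
$l{\left(I \right)} = 0$ ($l{\left(I \right)} = - 2 \left(I - I\right) = \left(-2\right) 0 = 0$)
$C = - \sqrt{2866}$ ($C = - \frac{\sqrt{11464 + 0}}{2} = - \frac{\sqrt{11464}}{2} = - \frac{2 \sqrt{2866}}{2} = - \sqrt{2866} \approx -53.535$)
$C + b{\left(-158,\frac{1}{-186} \right)} = - \sqrt{2866} + \left(\frac{1}{-186} + \left(-158\right)^{2}\right) = - \sqrt{2866} + \left(- \frac{1}{186} + 24964\right) = - \sqrt{2866} + \frac{4643303}{186} = \frac{4643303}{186} - \sqrt{2866}$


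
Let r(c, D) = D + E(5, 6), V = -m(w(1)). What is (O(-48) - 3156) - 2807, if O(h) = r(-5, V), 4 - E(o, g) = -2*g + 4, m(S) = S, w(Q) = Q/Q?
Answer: -5952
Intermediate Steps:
w(Q) = 1
V = -1 (V = -1*1 = -1)
E(o, g) = 2*g (E(o, g) = 4 - (-2*g + 4) = 4 - (4 - 2*g) = 4 + (-4 + 2*g) = 2*g)
r(c, D) = 12 + D (r(c, D) = D + 2*6 = D + 12 = 12 + D)
O(h) = 11 (O(h) = 12 - 1 = 11)
(O(-48) - 3156) - 2807 = (11 - 3156) - 2807 = -3145 - 2807 = -5952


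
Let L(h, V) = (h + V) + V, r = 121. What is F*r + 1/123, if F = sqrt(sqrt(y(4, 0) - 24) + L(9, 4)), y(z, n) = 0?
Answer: 1/123 + 121*sqrt(17 + 2*I*sqrt(6)) ≈ 503.95 + 71.164*I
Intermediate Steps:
L(h, V) = h + 2*V (L(h, V) = (V + h) + V = h + 2*V)
F = sqrt(17 + 2*I*sqrt(6)) (F = sqrt(sqrt(0 - 24) + (9 + 2*4)) = sqrt(sqrt(-24) + (9 + 8)) = sqrt(2*I*sqrt(6) + 17) = sqrt(17 + 2*I*sqrt(6)) ≈ 4.1648 + 0.58813*I)
F*r + 1/123 = sqrt(17 + 2*I*sqrt(6))*121 + 1/123 = 121*sqrt(17 + 2*I*sqrt(6)) + 1/123 = 1/123 + 121*sqrt(17 + 2*I*sqrt(6))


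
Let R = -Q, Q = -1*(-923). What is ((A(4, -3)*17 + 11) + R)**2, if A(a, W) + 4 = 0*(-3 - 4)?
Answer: 960400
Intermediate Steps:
Q = 923
A(a, W) = -4 (A(a, W) = -4 + 0*(-3 - 4) = -4 + 0*(-7) = -4 + 0 = -4)
R = -923 (R = -1*923 = -923)
((A(4, -3)*17 + 11) + R)**2 = ((-4*17 + 11) - 923)**2 = ((-68 + 11) - 923)**2 = (-57 - 923)**2 = (-980)**2 = 960400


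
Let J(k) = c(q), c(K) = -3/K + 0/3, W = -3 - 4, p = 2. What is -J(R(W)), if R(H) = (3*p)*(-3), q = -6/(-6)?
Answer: 3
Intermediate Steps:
q = 1 (q = -6*(-1/6) = 1)
W = -7
R(H) = -18 (R(H) = (3*2)*(-3) = 6*(-3) = -18)
c(K) = -3/K (c(K) = -3/K + 0*(1/3) = -3/K + 0 = -3/K)
J(k) = -3 (J(k) = -3/1 = -3*1 = -3)
-J(R(W)) = -1*(-3) = 3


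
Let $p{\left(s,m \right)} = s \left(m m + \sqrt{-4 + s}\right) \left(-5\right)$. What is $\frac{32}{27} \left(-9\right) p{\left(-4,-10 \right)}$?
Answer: $- \frac{64000}{3} - \frac{1280 i \sqrt{2}}{3} \approx -21333.0 - 603.4 i$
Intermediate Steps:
$p{\left(s,m \right)} = - 5 s \left(m^{2} + \sqrt{-4 + s}\right)$ ($p{\left(s,m \right)} = s \left(m^{2} + \sqrt{-4 + s}\right) \left(-5\right) = - 5 s \left(m^{2} + \sqrt{-4 + s}\right)$)
$\frac{32}{27} \left(-9\right) p{\left(-4,-10 \right)} = \frac{32}{27} \left(-9\right) \left(\left(-5\right) \left(-4\right) \left(\left(-10\right)^{2} + \sqrt{-4 - 4}\right)\right) = 32 \cdot \frac{1}{27} \left(-9\right) \left(\left(-5\right) \left(-4\right) \left(100 + \sqrt{-8}\right)\right) = \frac{32}{27} \left(-9\right) \left(\left(-5\right) \left(-4\right) \left(100 + 2 i \sqrt{2}\right)\right) = - \frac{32 \left(2000 + 40 i \sqrt{2}\right)}{3} = - \frac{64000}{3} - \frac{1280 i \sqrt{2}}{3}$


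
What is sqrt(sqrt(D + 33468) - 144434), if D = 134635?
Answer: sqrt(-144434 + sqrt(168103)) ≈ 379.5*I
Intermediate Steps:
sqrt(sqrt(D + 33468) - 144434) = sqrt(sqrt(134635 + 33468) - 144434) = sqrt(sqrt(168103) - 144434) = sqrt(-144434 + sqrt(168103))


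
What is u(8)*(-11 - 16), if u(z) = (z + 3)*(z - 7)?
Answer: -297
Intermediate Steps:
u(z) = (-7 + z)*(3 + z) (u(z) = (3 + z)*(-7 + z) = (-7 + z)*(3 + z))
u(8)*(-11 - 16) = (-21 + 8**2 - 4*8)*(-11 - 16) = (-21 + 64 - 32)*(-27) = 11*(-27) = -297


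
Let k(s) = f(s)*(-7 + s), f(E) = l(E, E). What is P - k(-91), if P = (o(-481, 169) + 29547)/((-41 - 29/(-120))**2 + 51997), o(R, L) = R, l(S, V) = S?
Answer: -6890329926758/772678681 ≈ -8917.5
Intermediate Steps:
f(E) = E
k(s) = s*(-7 + s)
P = 418550400/772678681 (P = (-481 + 29547)/((-41 - 29/(-120))**2 + 51997) = 29066/((-41 - 29*(-1/120))**2 + 51997) = 29066/((-41 + 29/120)**2 + 51997) = 29066/((-4891/120)**2 + 51997) = 29066/(23921881/14400 + 51997) = 29066/(772678681/14400) = 29066*(14400/772678681) = 418550400/772678681 ≈ 0.54169)
P - k(-91) = 418550400/772678681 - (-91)*(-7 - 91) = 418550400/772678681 - (-91)*(-98) = 418550400/772678681 - 1*8918 = 418550400/772678681 - 8918 = -6890329926758/772678681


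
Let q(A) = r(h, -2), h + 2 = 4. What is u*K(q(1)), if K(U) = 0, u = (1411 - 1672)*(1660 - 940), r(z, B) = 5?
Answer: 0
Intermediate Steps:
h = 2 (h = -2 + 4 = 2)
q(A) = 5
u = -187920 (u = -261*720 = -187920)
u*K(q(1)) = -187920*0 = 0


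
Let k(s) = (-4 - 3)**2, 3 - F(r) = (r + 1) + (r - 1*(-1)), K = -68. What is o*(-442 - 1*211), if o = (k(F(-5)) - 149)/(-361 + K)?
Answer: -65300/429 ≈ -152.21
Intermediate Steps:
F(r) = 1 - 2*r (F(r) = 3 - ((r + 1) + (r - 1*(-1))) = 3 - ((1 + r) + (r + 1)) = 3 - ((1 + r) + (1 + r)) = 3 - (2 + 2*r) = 3 + (-2 - 2*r) = 1 - 2*r)
k(s) = 49 (k(s) = (-7)**2 = 49)
o = 100/429 (o = (49 - 149)/(-361 - 68) = -100/(-429) = -100*(-1/429) = 100/429 ≈ 0.23310)
o*(-442 - 1*211) = 100*(-442 - 1*211)/429 = 100*(-442 - 211)/429 = (100/429)*(-653) = -65300/429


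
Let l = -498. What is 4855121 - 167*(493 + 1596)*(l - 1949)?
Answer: 858522882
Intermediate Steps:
4855121 - 167*(493 + 1596)*(l - 1949) = 4855121 - 167*(493 + 1596)*(-498 - 1949) = 4855121 - 348863*(-2447) = 4855121 - 167*(-5111783) = 4855121 + 853667761 = 858522882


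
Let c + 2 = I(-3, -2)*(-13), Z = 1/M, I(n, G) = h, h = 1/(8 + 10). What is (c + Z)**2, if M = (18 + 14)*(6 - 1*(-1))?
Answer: 30019441/4064256 ≈ 7.3862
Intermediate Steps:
M = 224 (M = 32*(6 + 1) = 32*7 = 224)
h = 1/18 ≈ 0.055556
I(n, G) = 1/18
Z = 1/224 ≈ 0.0044643
c = -49/18 (c = -2 + (1/18)*(-13) = -2 - 13/18 = -49/18 ≈ -2.7222)
(c + Z)**2 = (-49/18 + 1/224)**2 = (-5479/2016)**2 = 30019441/4064256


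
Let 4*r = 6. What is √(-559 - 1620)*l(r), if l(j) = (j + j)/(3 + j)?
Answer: 2*I*√2179/3 ≈ 31.12*I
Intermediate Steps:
r = 3/2 (r = (¼)*6 = 3/2 ≈ 1.5000)
l(j) = 2*j/(3 + j) (l(j) = (2*j)/(3 + j) = 2*j/(3 + j))
√(-559 - 1620)*l(r) = √(-559 - 1620)*(2*(3/2)/(3 + 3/2)) = √(-2179)*(2*(3/2)/(9/2)) = (I*√2179)*(2*(3/2)*(2/9)) = (I*√2179)*(⅔) = 2*I*√2179/3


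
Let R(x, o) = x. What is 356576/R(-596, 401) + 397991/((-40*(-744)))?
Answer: -2593624781/4434240 ≈ -584.91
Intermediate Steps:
356576/R(-596, 401) + 397991/((-40*(-744))) = 356576/(-596) + 397991/((-40*(-744))) = 356576*(-1/596) + 397991/29760 = -89144/149 + 397991*(1/29760) = -89144/149 + 397991/29760 = -2593624781/4434240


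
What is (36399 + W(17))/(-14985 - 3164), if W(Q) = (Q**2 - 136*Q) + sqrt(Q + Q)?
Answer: -34376/18149 - sqrt(34)/18149 ≈ -1.8944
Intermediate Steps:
W(Q) = Q**2 - 136*Q + sqrt(2)*sqrt(Q) (W(Q) = (Q**2 - 136*Q) + sqrt(2*Q) = (Q**2 - 136*Q) + sqrt(2)*sqrt(Q) = Q**2 - 136*Q + sqrt(2)*sqrt(Q))
(36399 + W(17))/(-14985 - 3164) = (36399 + (17**2 - 136*17 + sqrt(2)*sqrt(17)))/(-14985 - 3164) = (36399 + (289 - 2312 + sqrt(34)))/(-18149) = (36399 + (-2023 + sqrt(34)))*(-1/18149) = (34376 + sqrt(34))*(-1/18149) = -34376/18149 - sqrt(34)/18149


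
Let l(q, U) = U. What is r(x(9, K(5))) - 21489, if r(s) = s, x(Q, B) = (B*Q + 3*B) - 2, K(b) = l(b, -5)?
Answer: -21551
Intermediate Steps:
K(b) = -5
x(Q, B) = -2 + 3*B + B*Q (x(Q, B) = (3*B + B*Q) - 2 = -2 + 3*B + B*Q)
r(x(9, K(5))) - 21489 = (-2 + 3*(-5) - 5*9) - 21489 = (-2 - 15 - 45) - 21489 = -62 - 21489 = -21551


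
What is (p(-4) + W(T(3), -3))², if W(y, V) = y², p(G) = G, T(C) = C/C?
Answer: 9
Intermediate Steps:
T(C) = 1
(p(-4) + W(T(3), -3))² = (-4 + 1²)² = (-4 + 1)² = (-3)² = 9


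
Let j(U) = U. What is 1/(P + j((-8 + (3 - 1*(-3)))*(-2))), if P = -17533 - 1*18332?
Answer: -1/35861 ≈ -2.7885e-5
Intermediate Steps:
P = -35865 (P = -17533 - 18332 = -35865)
1/(P + j((-8 + (3 - 1*(-3)))*(-2))) = 1/(-35865 + (-8 + (3 - 1*(-3)))*(-2)) = 1/(-35865 + (-8 + (3 + 3))*(-2)) = 1/(-35865 + (-8 + 6)*(-2)) = 1/(-35865 - 2*(-2)) = 1/(-35865 + 4) = 1/(-35861) = -1/35861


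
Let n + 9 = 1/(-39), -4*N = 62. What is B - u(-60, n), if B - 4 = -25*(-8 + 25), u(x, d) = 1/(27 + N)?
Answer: -9685/23 ≈ -421.09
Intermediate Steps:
N = -31/2 (N = -¼*62 = -31/2 ≈ -15.500)
n = -352/39 (n = -9 + 1/(-39) = -9 - 1/39 = -352/39 ≈ -9.0256)
u(x, d) = 2/23 (u(x, d) = 1/(27 - 31/2) = 1/(23/2) = 2/23)
B = -421 (B = 4 - 25*(-8 + 25) = 4 - 25*17 = 4 - 425 = -421)
B - u(-60, n) = -421 - 1*2/23 = -421 - 2/23 = -9685/23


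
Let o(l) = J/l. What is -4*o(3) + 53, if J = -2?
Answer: 167/3 ≈ 55.667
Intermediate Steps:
o(l) = -2/l
-4*o(3) + 53 = -(-8)/3 + 53 = -4*(-⅔) + 53 = 8/3 + 53 = 167/3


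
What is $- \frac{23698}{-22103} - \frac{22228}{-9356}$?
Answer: $\frac{178255993}{51698917} \approx 3.448$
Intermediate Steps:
$- \frac{23698}{-22103} - \frac{22228}{-9356} = \left(-23698\right) \left(- \frac{1}{22103}\right) - - \frac{5557}{2339} = \frac{23698}{22103} + \frac{5557}{2339} = \frac{178255993}{51698917}$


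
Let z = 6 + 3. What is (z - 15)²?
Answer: 36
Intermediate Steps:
z = 9
(z - 15)² = (9 - 15)² = (-6)² = 36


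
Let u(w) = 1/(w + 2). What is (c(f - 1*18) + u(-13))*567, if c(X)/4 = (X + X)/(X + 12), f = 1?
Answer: 845397/55 ≈ 15371.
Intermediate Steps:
c(X) = 8*X/(12 + X) (c(X) = 4*((X + X)/(X + 12)) = 4*((2*X)/(12 + X)) = 4*(2*X/(12 + X)) = 8*X/(12 + X))
u(w) = 1/(2 + w)
(c(f - 1*18) + u(-13))*567 = (8*(1 - 1*18)/(12 + (1 - 1*18)) + 1/(2 - 13))*567 = (8*(1 - 18)/(12 + (1 - 18)) + 1/(-11))*567 = (8*(-17)/(12 - 17) - 1/11)*567 = (8*(-17)/(-5) - 1/11)*567 = (8*(-17)*(-⅕) - 1/11)*567 = (136/5 - 1/11)*567 = (1491/55)*567 = 845397/55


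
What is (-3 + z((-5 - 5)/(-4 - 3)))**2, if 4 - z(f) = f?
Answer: 9/49 ≈ 0.18367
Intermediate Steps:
z(f) = 4 - f
(-3 + z((-5 - 5)/(-4 - 3)))**2 = (-3 + (4 - (-5 - 5)/(-4 - 3)))**2 = (-3 + (4 - (-10)/(-7)))**2 = (-3 + (4 - (-10)*(-1)/7))**2 = (-3 + (4 - 1*10/7))**2 = (-3 + (4 - 10/7))**2 = (-3 + 18/7)**2 = (-3/7)**2 = 9/49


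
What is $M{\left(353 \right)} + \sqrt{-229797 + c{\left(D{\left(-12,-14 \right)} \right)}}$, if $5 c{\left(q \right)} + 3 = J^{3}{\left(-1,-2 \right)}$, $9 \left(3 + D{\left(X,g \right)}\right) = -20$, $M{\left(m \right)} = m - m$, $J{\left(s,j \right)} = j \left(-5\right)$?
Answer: $\frac{2 i \sqrt{1434985}}{5} \approx 479.16 i$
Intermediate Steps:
$J{\left(s,j \right)} = - 5 j$
$M{\left(m \right)} = 0$
$D{\left(X,g \right)} = - \frac{47}{9}$ ($D{\left(X,g \right)} = -3 + \frac{1}{9} \left(-20\right) = -3 - \frac{20}{9} = - \frac{47}{9}$)
$c{\left(q \right)} = \frac{997}{5}$ ($c{\left(q \right)} = - \frac{3}{5} + \frac{\left(\left(-5\right) \left(-2\right)\right)^{3}}{5} = - \frac{3}{5} + \frac{10^{3}}{5} = - \frac{3}{5} + \frac{1}{5} \cdot 1000 = - \frac{3}{5} + 200 = \frac{997}{5}$)
$M{\left(353 \right)} + \sqrt{-229797 + c{\left(D{\left(-12,-14 \right)} \right)}} = 0 + \sqrt{-229797 + \frac{997}{5}} = 0 + \sqrt{- \frac{1147988}{5}} = 0 + \frac{2 i \sqrt{1434985}}{5} = \frac{2 i \sqrt{1434985}}{5}$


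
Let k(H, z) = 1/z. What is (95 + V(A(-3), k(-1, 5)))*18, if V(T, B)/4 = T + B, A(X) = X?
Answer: 7542/5 ≈ 1508.4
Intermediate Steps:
V(T, B) = 4*B + 4*T (V(T, B) = 4*(T + B) = 4*(B + T) = 4*B + 4*T)
(95 + V(A(-3), k(-1, 5)))*18 = (95 + (4/5 + 4*(-3)))*18 = (95 + (4*(⅕) - 12))*18 = (95 + (⅘ - 12))*18 = (95 - 56/5)*18 = (419/5)*18 = 7542/5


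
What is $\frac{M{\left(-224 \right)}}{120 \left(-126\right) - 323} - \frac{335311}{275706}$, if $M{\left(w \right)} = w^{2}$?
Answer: $- \frac{19012032029}{4257727758} \approx -4.4653$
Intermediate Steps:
$\frac{M{\left(-224 \right)}}{120 \left(-126\right) - 323} - \frac{335311}{275706} = \frac{\left(-224\right)^{2}}{120 \left(-126\right) - 323} - \frac{335311}{275706} = \frac{50176}{-15120 - 323} - \frac{335311}{275706} = \frac{50176}{-15443} - \frac{335311}{275706} = 50176 \left(- \frac{1}{15443}\right) - \frac{335311}{275706} = - \frac{50176}{15443} - \frac{335311}{275706} = - \frac{19012032029}{4257727758}$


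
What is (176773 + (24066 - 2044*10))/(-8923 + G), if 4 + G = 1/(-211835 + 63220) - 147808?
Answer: -26809997385/23293172026 ≈ -1.1510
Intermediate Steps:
G = -21967080381/148615 (G = -4 + (1/(-211835 + 63220) - 147808) = -4 + (1/(-148615) - 147808) = -4 + (-1/148615 - 147808) = -4 - 21966485921/148615 = -21967080381/148615 ≈ -1.4781e+5)
(176773 + (24066 - 2044*10))/(-8923 + G) = (176773 + (24066 - 2044*10))/(-8923 - 21967080381/148615) = (176773 + (24066 - 1*20440))/(-23293172026/148615) = (176773 + (24066 - 20440))*(-148615/23293172026) = (176773 + 3626)*(-148615/23293172026) = 180399*(-148615/23293172026) = -26809997385/23293172026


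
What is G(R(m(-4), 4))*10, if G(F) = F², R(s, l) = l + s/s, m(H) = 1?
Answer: 250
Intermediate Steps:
R(s, l) = 1 + l (R(s, l) = l + 1 = 1 + l)
G(R(m(-4), 4))*10 = (1 + 4)²*10 = 5²*10 = 25*10 = 250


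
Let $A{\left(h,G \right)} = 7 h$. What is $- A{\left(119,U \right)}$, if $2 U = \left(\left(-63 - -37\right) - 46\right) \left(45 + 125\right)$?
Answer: $-833$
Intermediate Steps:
$U = -6120$ ($U = \frac{\left(\left(-63 - -37\right) - 46\right) \left(45 + 125\right)}{2} = \frac{\left(\left(-63 + 37\right) - 46\right) 170}{2} = \frac{\left(-26 - 46\right) 170}{2} = \frac{\left(-72\right) 170}{2} = \frac{1}{2} \left(-12240\right) = -6120$)
$- A{\left(119,U \right)} = - 7 \cdot 119 = \left(-1\right) 833 = -833$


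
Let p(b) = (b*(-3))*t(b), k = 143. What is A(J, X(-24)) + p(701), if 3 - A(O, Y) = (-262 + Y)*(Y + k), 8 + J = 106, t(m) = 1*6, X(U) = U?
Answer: 21419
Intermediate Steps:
t(m) = 6
J = 98 (J = -8 + 106 = 98)
p(b) = -18*b (p(b) = (b*(-3))*6 = -3*b*6 = -18*b)
A(O, Y) = 3 - (-262 + Y)*(143 + Y) (A(O, Y) = 3 - (-262 + Y)*(Y + 143) = 3 - (-262 + Y)*(143 + Y))
A(J, X(-24)) + p(701) = (37469 - 1*(-24)² + 119*(-24)) - 18*701 = (37469 - 1*576 - 2856) - 12618 = (37469 - 576 - 2856) - 12618 = 34037 - 12618 = 21419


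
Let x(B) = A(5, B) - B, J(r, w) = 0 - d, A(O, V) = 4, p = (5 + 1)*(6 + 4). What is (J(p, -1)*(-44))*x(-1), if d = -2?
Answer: -440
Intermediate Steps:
p = 60 (p = 6*10 = 60)
J(r, w) = 2 (J(r, w) = 0 - 1*(-2) = 0 + 2 = 2)
x(B) = 4 - B
(J(p, -1)*(-44))*x(-1) = (2*(-44))*(4 - 1*(-1)) = -88*(4 + 1) = -88*5 = -440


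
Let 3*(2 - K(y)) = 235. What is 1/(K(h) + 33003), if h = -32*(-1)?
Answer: 3/98780 ≈ 3.0371e-5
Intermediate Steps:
h = 32
K(y) = -229/3 (K(y) = 2 - ⅓*235 = 2 - 235/3 = -229/3)
1/(K(h) + 33003) = 1/(-229/3 + 33003) = 1/(98780/3) = 3/98780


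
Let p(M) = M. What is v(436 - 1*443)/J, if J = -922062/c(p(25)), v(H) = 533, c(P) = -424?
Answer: 112996/461031 ≈ 0.24509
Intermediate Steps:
J = 461031/212 (J = -922062/(-424) = -922062*(-1/424) = 461031/212 ≈ 2174.7)
v(436 - 1*443)/J = 533/(461031/212) = 533*(212/461031) = 112996/461031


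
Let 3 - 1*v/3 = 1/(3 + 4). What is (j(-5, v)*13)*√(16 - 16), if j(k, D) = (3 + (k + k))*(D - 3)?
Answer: 0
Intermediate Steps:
v = 60/7 (v = 9 - 3/(3 + 4) = 9 - 3/7 = 60/7 ≈ 8.5714)
j(k, D) = (-3 + D)*(3 + 2*k) (j(k, D) = (3 + 2*k)*(-3 + D) = (-3 + D)*(3 + 2*k))
(j(-5, v)*13)*√(16 - 16) = ((-9 - 6*(-5) + 3*(60/7) + 2*(60/7)*(-5))*13)*√(16 - 16) = ((-9 + 30 + 180/7 - 600/7)*13)*√0 = -39*13*0 = -507*0 = 0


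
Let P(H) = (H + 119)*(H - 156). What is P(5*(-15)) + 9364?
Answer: -800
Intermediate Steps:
P(H) = (-156 + H)*(119 + H) (P(H) = (119 + H)*(-156 + H) = (-156 + H)*(119 + H))
P(5*(-15)) + 9364 = (-18564 + (5*(-15))**2 - 185*(-15)) + 9364 = (-18564 + (-75)**2 - 37*(-75)) + 9364 = (-18564 + 5625 + 2775) + 9364 = -10164 + 9364 = -800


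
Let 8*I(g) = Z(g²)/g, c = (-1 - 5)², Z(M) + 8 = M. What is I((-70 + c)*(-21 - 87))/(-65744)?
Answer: -1685447/241411968 ≈ -0.0069816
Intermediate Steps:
Z(M) = -8 + M
c = 36 (c = (-6)² = 36)
I(g) = (-8 + g²)/(8*g) (I(g) = ((-8 + g²)/g)/8 = (-8 + g²)/(8*g))
I((-70 + c)*(-21 - 87))/(-65744) = (-1/((-70 + 36)*(-21 - 87)) + ((-70 + 36)*(-21 - 87))/8)/(-65744) = (-1/((-34*(-108))) + (-34*(-108))/8)*(-1/65744) = (-1/3672 + (⅛)*3672)*(-1/65744) = (-1*1/3672 + 459)*(-1/65744) = (-1/3672 + 459)*(-1/65744) = (1685447/3672)*(-1/65744) = -1685447/241411968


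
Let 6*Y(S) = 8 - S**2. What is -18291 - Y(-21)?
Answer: -109313/6 ≈ -18219.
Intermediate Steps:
Y(S) = 4/3 - S**2/6 (Y(S) = (8 - S**2)/6 = 4/3 - S**2/6)
-18291 - Y(-21) = -18291 - (4/3 - 1/6*(-21)**2) = -18291 - (4/3 - 1/6*441) = -18291 - (4/3 - 147/2) = -18291 - 1*(-433/6) = -18291 + 433/6 = -109313/6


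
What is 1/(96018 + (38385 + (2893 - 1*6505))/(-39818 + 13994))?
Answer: 8608/826511353 ≈ 1.0415e-5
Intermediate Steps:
1/(96018 + (38385 + (2893 - 1*6505))/(-39818 + 13994)) = 1/(96018 + (38385 + (2893 - 6505))/(-25824)) = 1/(96018 + (38385 - 3612)*(-1/25824)) = 1/(96018 + 34773*(-1/25824)) = 1/(96018 - 11591/8608) = 1/(826511353/8608) = 8608/826511353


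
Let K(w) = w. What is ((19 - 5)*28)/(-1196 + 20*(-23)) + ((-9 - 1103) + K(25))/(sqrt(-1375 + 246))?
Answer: -49/207 + 1087*I*sqrt(1129)/1129 ≈ -0.23672 + 32.351*I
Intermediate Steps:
((19 - 5)*28)/(-1196 + 20*(-23)) + ((-9 - 1103) + K(25))/(sqrt(-1375 + 246)) = ((19 - 5)*28)/(-1196 + 20*(-23)) + ((-9 - 1103) + 25)/(sqrt(-1375 + 246)) = (14*28)/(-1196 - 460) + (-1112 + 25)/(sqrt(-1129)) = 392/(-1656) - 1087*(-I*sqrt(1129)/1129) = 392*(-1/1656) - (-1087)*I*sqrt(1129)/1129 = -49/207 + 1087*I*sqrt(1129)/1129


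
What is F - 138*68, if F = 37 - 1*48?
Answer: -9395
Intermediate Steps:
F = -11 (F = 37 - 48 = -11)
F - 138*68 = -11 - 138*68 = -11 - 9384 = -9395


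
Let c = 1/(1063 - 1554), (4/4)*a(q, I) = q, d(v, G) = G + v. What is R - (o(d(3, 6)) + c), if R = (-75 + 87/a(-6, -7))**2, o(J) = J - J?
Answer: 15732135/1964 ≈ 8010.3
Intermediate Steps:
o(J) = 0
a(q, I) = q
c = -1/491 (c = 1/(-491) = -1/491 ≈ -0.0020367)
R = 32041/4 (R = (-75 + 87/(-6))**2 = (-75 + 87*(-1/6))**2 = (-75 - 29/2)**2 = (-179/2)**2 = 32041/4 ≈ 8010.3)
R - (o(d(3, 6)) + c) = 32041/4 - (0 - 1/491) = 32041/4 - 1*(-1/491) = 32041/4 + 1/491 = 15732135/1964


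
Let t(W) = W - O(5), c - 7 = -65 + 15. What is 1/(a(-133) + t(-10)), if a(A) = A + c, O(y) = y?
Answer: -1/191 ≈ -0.0052356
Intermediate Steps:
c = -43 (c = 7 + (-65 + 15) = 7 - 50 = -43)
t(W) = -5 + W (t(W) = W - 1*5 = W - 5 = -5 + W)
a(A) = -43 + A (a(A) = A - 43 = -43 + A)
1/(a(-133) + t(-10)) = 1/((-43 - 133) + (-5 - 10)) = 1/(-176 - 15) = 1/(-191) = -1/191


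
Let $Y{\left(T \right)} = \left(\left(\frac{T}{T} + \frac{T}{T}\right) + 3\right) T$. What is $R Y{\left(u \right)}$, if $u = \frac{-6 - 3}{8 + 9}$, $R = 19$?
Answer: $- \frac{855}{17} \approx -50.294$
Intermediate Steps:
$u = - \frac{9}{17} \approx -0.52941$
$Y{\left(T \right)} = 5 T$ ($Y{\left(T \right)} = \left(\left(1 + 1\right) + 3\right) T = \left(2 + 3\right) T = 5 T$)
$R Y{\left(u \right)} = 19 \cdot 5 \left(- \frac{9}{17}\right) = 19 \left(- \frac{45}{17}\right) = - \frac{855}{17}$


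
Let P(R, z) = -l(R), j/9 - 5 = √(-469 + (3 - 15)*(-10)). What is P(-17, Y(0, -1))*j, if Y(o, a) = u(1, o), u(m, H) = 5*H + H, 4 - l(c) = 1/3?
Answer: -165 - 33*I*√349 ≈ -165.0 - 616.49*I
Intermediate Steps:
l(c) = 11/3 (l(c) = 4 - 1/3 = 4 - 1*⅓ = 4 - ⅓ = 11/3)
u(m, H) = 6*H
j = 45 + 9*I*√349 (j = 45 + 9*√(-469 + (3 - 15)*(-10)) = 45 + 9*√(-469 - 12*(-10)) = 45 + 9*√(-469 + 120) = 45 + 9*√(-349) = 45 + 9*(I*√349) = 45 + 9*I*√349 ≈ 45.0 + 168.13*I)
Y(o, a) = 6*o
P(R, z) = -11/3 (P(R, z) = -1*11/3 = -11/3)
P(-17, Y(0, -1))*j = -11*(45 + 9*I*√349)/3 = -165 - 33*I*√349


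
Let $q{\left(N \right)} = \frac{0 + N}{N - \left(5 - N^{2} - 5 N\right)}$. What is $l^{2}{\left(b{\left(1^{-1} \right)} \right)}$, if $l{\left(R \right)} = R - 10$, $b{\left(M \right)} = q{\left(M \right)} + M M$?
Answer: $\frac{289}{4} \approx 72.25$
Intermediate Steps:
$q{\left(N \right)} = \frac{N}{-5 + N^{2} + 6 N}$ ($q{\left(N \right)} = \frac{N}{N + \left(-5 + N^{2} + 5 N\right)} = \frac{N}{-5 + N^{2} + 6 N}$)
$b{\left(M \right)} = M^{2} + \frac{M}{-5 + M^{2} + 6 M}$ ($b{\left(M \right)} = \frac{M}{-5 + M^{2} + 6 M} + M M = \frac{M}{-5 + M^{2} + 6 M} + M^{2} = M^{2} + \frac{M}{-5 + M^{2} + 6 M}$)
$l{\left(R \right)} = -10 + R$
$l^{2}{\left(b{\left(1^{-1} \right)} \right)} = \left(-10 + \left(\left(1^{-1}\right)^{2} + \frac{1}{1 \left(-5 + \left(1^{-1}\right)^{2} + \frac{6}{1}\right)}\right)\right)^{2} = \left(-10 + \left(1^{2} + 1 \frac{1}{-5 + 1^{2} + 6 \cdot 1}\right)\right)^{2} = \left(-10 + \left(1 + 1 \frac{1}{-5 + 1 + 6}\right)\right)^{2} = \left(-10 + \left(1 + 1 \cdot \frac{1}{2}\right)\right)^{2} = \left(-10 + \left(1 + \frac{1}{2}\right)\right)^{2} = \left(-10 + \frac{3}{2}\right)^{2} = \left(- \frac{17}{2}\right)^{2} = \frac{289}{4}$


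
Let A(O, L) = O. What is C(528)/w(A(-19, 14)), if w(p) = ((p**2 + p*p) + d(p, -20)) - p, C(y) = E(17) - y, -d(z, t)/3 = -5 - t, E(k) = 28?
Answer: -125/174 ≈ -0.71839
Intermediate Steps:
d(z, t) = 15 + 3*t (d(z, t) = -3*(-5 - t) = 15 + 3*t)
C(y) = 28 - y
w(p) = -45 - p + 2*p**2 (w(p) = ((p**2 + p*p) + (15 + 3*(-20))) - p = ((p**2 + p**2) + (15 - 60)) - p = (2*p**2 - 45) - p = (-45 + 2*p**2) - p = -45 - p + 2*p**2)
C(528)/w(A(-19, 14)) = (28 - 1*528)/(-45 - 1*(-19) + 2*(-19)**2) = (28 - 528)/(-45 + 19 + 2*361) = -500/(-45 + 19 + 722) = -500/696 = -500*1/696 = -125/174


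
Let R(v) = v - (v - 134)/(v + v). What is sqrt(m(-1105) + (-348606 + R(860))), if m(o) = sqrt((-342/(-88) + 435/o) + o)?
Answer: sqrt(-379987665163036645 + 1573221650*I*sqrt(531399583))/1045330 ≈ 0.028141 + 589.7*I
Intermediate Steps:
m(o) = sqrt(171/44 + o + 435/o) (m(o) = sqrt((-342*(-1/88) + 435/o) + o) = sqrt((171/44 + 435/o) + o) = sqrt(171/44 + o + 435/o))
R(v) = v - (-134 + v)/(2*v)
sqrt(m(-1105) + (-348606 + R(860))) = sqrt(sqrt(1881 + 484*(-1105) + 210540/(-1105))/22 + (-348606 + (-1/2 + 860 + 67/860))) = sqrt(sqrt(1881 - 534820 + 210540*(-1/1105))/22 + (-348606 + (-1/2 + 860 + 67*(1/860)))) = sqrt(sqrt(1881 - 534820 - 42108/221)/22 + (-348606 + (-1/2 + 860 + 67/860))) = sqrt(sqrt(-117821627/221)/22 + (-348606 + 739237/860)) = sqrt((7*I*sqrt(531399583)/221)/22 - 299061923/860) = sqrt(7*I*sqrt(531399583)/4862 - 299061923/860) = sqrt(-299061923/860 + 7*I*sqrt(531399583)/4862)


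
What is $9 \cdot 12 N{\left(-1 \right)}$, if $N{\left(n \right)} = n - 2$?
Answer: $-324$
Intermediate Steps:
$N{\left(n \right)} = -2 + n$
$9 \cdot 12 N{\left(-1 \right)} = 9 \cdot 12 \left(-2 - 1\right) = 108 \left(-3\right) = -324$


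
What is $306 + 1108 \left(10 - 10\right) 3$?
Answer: $306$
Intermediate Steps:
$306 + 1108 \left(10 - 10\right) 3 = 306 + 1108 \cdot 0 \cdot 3 = 306 + 1108 \cdot 0 = 306 + 0 = 306$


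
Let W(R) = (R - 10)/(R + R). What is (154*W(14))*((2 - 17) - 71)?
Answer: -1892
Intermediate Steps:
W(R) = (-10 + R)/(2*R) (W(R) = (-10 + R)/((2*R)) = (-10 + R)*(1/(2*R)) = (-10 + R)/(2*R))
(154*W(14))*((2 - 17) - 71) = (154*((½)*(-10 + 14)/14))*((2 - 17) - 71) = (154*((½)*(1/14)*4))*(-15 - 71) = (154*(⅐))*(-86) = 22*(-86) = -1892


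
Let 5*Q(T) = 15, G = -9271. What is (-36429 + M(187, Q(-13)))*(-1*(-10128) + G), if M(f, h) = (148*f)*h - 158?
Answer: 39799937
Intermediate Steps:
Q(T) = 3 (Q(T) = (⅕)*15 = 3)
M(f, h) = -158 + 148*f*h (M(f, h) = 148*f*h - 158 = -158 + 148*f*h)
(-36429 + M(187, Q(-13)))*(-1*(-10128) + G) = (-36429 + (-158 + 148*187*3))*(-1*(-10128) - 9271) = (-36429 + (-158 + 83028))*(10128 - 9271) = (-36429 + 82870)*857 = 46441*857 = 39799937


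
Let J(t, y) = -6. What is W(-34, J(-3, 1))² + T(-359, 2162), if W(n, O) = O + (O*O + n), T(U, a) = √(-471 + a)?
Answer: 16 + √1691 ≈ 57.122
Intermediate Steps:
W(n, O) = O + n + O² (W(n, O) = O + (O² + n) = O + (n + O²) = O + n + O²)
W(-34, J(-3, 1))² + T(-359, 2162) = (-6 - 34 + (-6)²)² + √(-471 + 2162) = (-6 - 34 + 36)² + √1691 = (-4)² + √1691 = 16 + √1691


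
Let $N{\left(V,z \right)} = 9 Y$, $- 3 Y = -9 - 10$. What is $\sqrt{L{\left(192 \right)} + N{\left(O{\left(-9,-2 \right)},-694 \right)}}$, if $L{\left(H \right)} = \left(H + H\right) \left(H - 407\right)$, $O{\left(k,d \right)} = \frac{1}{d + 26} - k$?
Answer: $3 i \sqrt{9167} \approx 287.23 i$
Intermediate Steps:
$Y = \frac{19}{3}$ ($Y = - \frac{-9 - 10}{3} = \left(- \frac{1}{3}\right) \left(-19\right) = \frac{19}{3} \approx 6.3333$)
$O{\left(k,d \right)} = \frac{1}{26 + d} - k$
$N{\left(V,z \right)} = 57$ ($N{\left(V,z \right)} = 9 \cdot \frac{19}{3} = 57$)
$L{\left(H \right)} = 2 H \left(-407 + H\right)$
$\sqrt{L{\left(192 \right)} + N{\left(O{\left(-9,-2 \right)},-694 \right)}} = \sqrt{2 \cdot 192 \left(-407 + 192\right) + 57} = \sqrt{2 \cdot 192 \left(-215\right) + 57} = \sqrt{-82560 + 57} = \sqrt{-82503} = 3 i \sqrt{9167}$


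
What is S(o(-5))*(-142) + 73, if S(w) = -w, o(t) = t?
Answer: -637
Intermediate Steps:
S(o(-5))*(-142) + 73 = -1*(-5)*(-142) + 73 = 5*(-142) + 73 = -710 + 73 = -637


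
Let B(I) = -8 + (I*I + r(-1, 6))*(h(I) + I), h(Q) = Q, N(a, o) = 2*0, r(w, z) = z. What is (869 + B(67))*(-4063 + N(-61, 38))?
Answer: -2450765033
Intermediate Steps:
N(a, o) = 0
B(I) = -8 + 2*I*(6 + I²) (B(I) = -8 + (I*I + 6)*(I + I) = -8 + (I² + 6)*(2*I) = -8 + (6 + I²)*(2*I) = -8 + 2*I*(6 + I²))
(869 + B(67))*(-4063 + N(-61, 38)) = (869 + (-8 + 2*67³ + 12*67))*(-4063 + 0) = (869 + (-8 + 2*300763 + 804))*(-4063) = (869 + (-8 + 601526 + 804))*(-4063) = (869 + 602322)*(-4063) = 603191*(-4063) = -2450765033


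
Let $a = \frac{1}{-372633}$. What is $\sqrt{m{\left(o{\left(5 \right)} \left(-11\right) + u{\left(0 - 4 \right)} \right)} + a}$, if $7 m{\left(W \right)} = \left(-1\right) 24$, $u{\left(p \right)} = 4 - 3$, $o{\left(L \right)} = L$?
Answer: $\frac{i \sqrt{23327717510769}}{2608431} \approx 1.8516 i$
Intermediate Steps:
$u{\left(p \right)} = 1$ ($u{\left(p \right)} = 4 - 3 = 1$)
$m{\left(W \right)} = - \frac{24}{7}$ ($m{\left(W \right)} = \frac{\left(-1\right) 24}{7} = \frac{1}{7} \left(-24\right) = - \frac{24}{7}$)
$a = - \frac{1}{372633} \approx -2.6836 \cdot 10^{-6}$
$\sqrt{m{\left(o{\left(5 \right)} \left(-11\right) + u{\left(0 - 4 \right)} \right)} + a} = \sqrt{- \frac{24}{7} - \frac{1}{372633}} = \sqrt{- \frac{8943199}{2608431}} = \frac{i \sqrt{23327717510769}}{2608431}$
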